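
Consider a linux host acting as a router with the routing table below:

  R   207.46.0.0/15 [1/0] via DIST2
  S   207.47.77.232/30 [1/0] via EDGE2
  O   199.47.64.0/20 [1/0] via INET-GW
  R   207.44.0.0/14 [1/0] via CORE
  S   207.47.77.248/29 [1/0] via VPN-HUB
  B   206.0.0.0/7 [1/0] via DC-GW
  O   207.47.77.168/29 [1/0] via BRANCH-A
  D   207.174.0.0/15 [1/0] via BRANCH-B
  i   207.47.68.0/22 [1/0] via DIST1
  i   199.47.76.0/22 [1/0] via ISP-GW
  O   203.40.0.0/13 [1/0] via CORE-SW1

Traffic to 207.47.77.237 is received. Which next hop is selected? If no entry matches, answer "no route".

DIST2

Routes whose prefix contains 207.47.77.237:
  206.0.0.0/7 (206.0.0.0 - 207.255.255.255) -> DC-GW
  207.44.0.0/14 (207.44.0.0 - 207.47.255.255) -> CORE
  207.46.0.0/15 (207.46.0.0 - 207.47.255.255) -> DIST2
More-specific entries that do NOT match:
  207.47.77.232/30 (207.47.77.232 - 207.47.77.235) does not contain 207.47.77.237
  207.47.77.248/29 (207.47.77.248 - 207.47.77.255) does not contain 207.47.77.237
  207.47.77.168/29 (207.47.77.168 - 207.47.77.175) does not contain 207.47.77.237
  207.47.68.0/22 (207.47.68.0 - 207.47.71.255) does not contain 207.47.77.237
  199.47.76.0/22 (199.47.76.0 - 199.47.79.255) does not contain 207.47.77.237
  199.47.64.0/20 (199.47.64.0 - 199.47.79.255) does not contain 207.47.77.237
Longest matching prefix is /15 -> next hop DIST2.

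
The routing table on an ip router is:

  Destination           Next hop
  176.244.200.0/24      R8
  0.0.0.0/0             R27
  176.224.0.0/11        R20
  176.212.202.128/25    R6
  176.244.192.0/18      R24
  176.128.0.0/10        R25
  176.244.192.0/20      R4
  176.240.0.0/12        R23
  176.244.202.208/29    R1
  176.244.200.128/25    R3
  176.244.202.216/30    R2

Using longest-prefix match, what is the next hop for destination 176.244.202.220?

Routes whose prefix contains 176.244.202.220:
  0.0.0.0/0 (default, matches everything) -> R27
  176.224.0.0/11 (176.224.0.0 - 176.255.255.255) -> R20
  176.240.0.0/12 (176.240.0.0 - 176.255.255.255) -> R23
  176.244.192.0/18 (176.244.192.0 - 176.244.255.255) -> R24
  176.244.192.0/20 (176.244.192.0 - 176.244.207.255) -> R4
More-specific entries that do NOT match:
  176.244.202.216/30 (176.244.202.216 - 176.244.202.219) does not contain 176.244.202.220
  176.244.202.208/29 (176.244.202.208 - 176.244.202.215) does not contain 176.244.202.220
  176.212.202.128/25 (176.212.202.128 - 176.212.202.255) does not contain 176.244.202.220
  176.244.200.128/25 (176.244.200.128 - 176.244.200.255) does not contain 176.244.202.220
  176.244.200.0/24 (176.244.200.0 - 176.244.200.255) does not contain 176.244.202.220
Longest matching prefix is /20 -> next hop R4.

R4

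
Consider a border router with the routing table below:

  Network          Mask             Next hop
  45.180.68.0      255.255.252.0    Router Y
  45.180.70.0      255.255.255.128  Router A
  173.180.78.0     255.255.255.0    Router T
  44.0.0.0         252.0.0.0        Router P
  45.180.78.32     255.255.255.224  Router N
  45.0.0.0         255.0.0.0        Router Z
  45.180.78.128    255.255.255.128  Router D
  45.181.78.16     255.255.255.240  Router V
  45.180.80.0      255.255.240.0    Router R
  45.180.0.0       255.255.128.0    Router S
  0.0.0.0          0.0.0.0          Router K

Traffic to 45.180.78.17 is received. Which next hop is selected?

Routes whose prefix contains 45.180.78.17:
  0.0.0.0/0 (default, matches everything) -> Router K
  44.0.0.0/6 (44.0.0.0 - 47.255.255.255) -> Router P
  45.0.0.0/8 (45.0.0.0 - 45.255.255.255) -> Router Z
  45.180.0.0/17 (45.180.0.0 - 45.180.127.255) -> Router S
More-specific entries that do NOT match:
  45.181.78.16/28 (45.181.78.16 - 45.181.78.31) does not contain 45.180.78.17
  45.180.78.32/27 (45.180.78.32 - 45.180.78.63) does not contain 45.180.78.17
  45.180.70.0/25 (45.180.70.0 - 45.180.70.127) does not contain 45.180.78.17
  45.180.78.128/25 (45.180.78.128 - 45.180.78.255) does not contain 45.180.78.17
  173.180.78.0/24 (173.180.78.0 - 173.180.78.255) does not contain 45.180.78.17
  45.180.68.0/22 (45.180.68.0 - 45.180.71.255) does not contain 45.180.78.17
  45.180.80.0/20 (45.180.80.0 - 45.180.95.255) does not contain 45.180.78.17
Longest matching prefix is /17 -> next hop Router S.

Router S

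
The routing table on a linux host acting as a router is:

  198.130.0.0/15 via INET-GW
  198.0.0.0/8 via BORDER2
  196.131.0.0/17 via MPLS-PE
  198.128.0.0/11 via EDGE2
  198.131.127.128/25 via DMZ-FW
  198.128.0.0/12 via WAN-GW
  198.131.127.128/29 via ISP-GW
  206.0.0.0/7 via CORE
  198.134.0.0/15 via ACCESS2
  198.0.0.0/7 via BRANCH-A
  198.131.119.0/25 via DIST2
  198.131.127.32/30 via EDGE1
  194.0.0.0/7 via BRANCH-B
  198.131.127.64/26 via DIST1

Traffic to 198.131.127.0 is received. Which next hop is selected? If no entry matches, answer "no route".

Routes whose prefix contains 198.131.127.0:
  198.0.0.0/7 (198.0.0.0 - 199.255.255.255) -> BRANCH-A
  198.0.0.0/8 (198.0.0.0 - 198.255.255.255) -> BORDER2
  198.128.0.0/11 (198.128.0.0 - 198.159.255.255) -> EDGE2
  198.128.0.0/12 (198.128.0.0 - 198.143.255.255) -> WAN-GW
  198.130.0.0/15 (198.130.0.0 - 198.131.255.255) -> INET-GW
More-specific entries that do NOT match:
  198.131.127.32/30 (198.131.127.32 - 198.131.127.35) does not contain 198.131.127.0
  198.131.127.128/29 (198.131.127.128 - 198.131.127.135) does not contain 198.131.127.0
  198.131.127.64/26 (198.131.127.64 - 198.131.127.127) does not contain 198.131.127.0
  198.131.127.128/25 (198.131.127.128 - 198.131.127.255) does not contain 198.131.127.0
  198.131.119.0/25 (198.131.119.0 - 198.131.119.127) does not contain 198.131.127.0
  196.131.0.0/17 (196.131.0.0 - 196.131.127.255) does not contain 198.131.127.0
Longest matching prefix is /15 -> next hop INET-GW.

INET-GW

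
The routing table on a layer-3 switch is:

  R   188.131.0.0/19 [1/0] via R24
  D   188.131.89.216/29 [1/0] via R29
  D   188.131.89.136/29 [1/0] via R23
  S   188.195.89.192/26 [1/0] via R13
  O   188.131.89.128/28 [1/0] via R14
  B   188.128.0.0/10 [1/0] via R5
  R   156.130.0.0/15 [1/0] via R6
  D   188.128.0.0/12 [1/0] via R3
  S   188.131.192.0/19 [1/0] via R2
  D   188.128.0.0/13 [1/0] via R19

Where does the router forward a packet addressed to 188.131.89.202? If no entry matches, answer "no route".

R19

Routes whose prefix contains 188.131.89.202:
  188.128.0.0/10 (188.128.0.0 - 188.191.255.255) -> R5
  188.128.0.0/12 (188.128.0.0 - 188.143.255.255) -> R3
  188.128.0.0/13 (188.128.0.0 - 188.135.255.255) -> R19
More-specific entries that do NOT match:
  188.131.89.216/29 (188.131.89.216 - 188.131.89.223) does not contain 188.131.89.202
  188.131.89.136/29 (188.131.89.136 - 188.131.89.143) does not contain 188.131.89.202
  188.131.89.128/28 (188.131.89.128 - 188.131.89.143) does not contain 188.131.89.202
  188.195.89.192/26 (188.195.89.192 - 188.195.89.255) does not contain 188.131.89.202
  188.131.0.0/19 (188.131.0.0 - 188.131.31.255) does not contain 188.131.89.202
  188.131.192.0/19 (188.131.192.0 - 188.131.223.255) does not contain 188.131.89.202
  156.130.0.0/15 (156.130.0.0 - 156.131.255.255) does not contain 188.131.89.202
Longest matching prefix is /13 -> next hop R19.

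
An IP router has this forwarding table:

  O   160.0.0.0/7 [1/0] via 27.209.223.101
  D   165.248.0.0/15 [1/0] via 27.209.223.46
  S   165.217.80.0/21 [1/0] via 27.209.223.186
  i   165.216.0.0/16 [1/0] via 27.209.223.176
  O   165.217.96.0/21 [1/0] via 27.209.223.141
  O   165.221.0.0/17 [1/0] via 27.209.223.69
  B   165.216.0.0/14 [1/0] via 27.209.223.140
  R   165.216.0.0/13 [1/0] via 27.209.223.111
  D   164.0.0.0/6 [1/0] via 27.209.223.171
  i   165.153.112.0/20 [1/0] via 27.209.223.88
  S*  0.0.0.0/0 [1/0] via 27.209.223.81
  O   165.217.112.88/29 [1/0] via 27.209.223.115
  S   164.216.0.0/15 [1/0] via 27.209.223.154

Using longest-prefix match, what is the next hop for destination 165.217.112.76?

27.209.223.140

Routes whose prefix contains 165.217.112.76:
  0.0.0.0/0 (default, matches everything) -> 27.209.223.81
  164.0.0.0/6 (164.0.0.0 - 167.255.255.255) -> 27.209.223.171
  165.216.0.0/13 (165.216.0.0 - 165.223.255.255) -> 27.209.223.111
  165.216.0.0/14 (165.216.0.0 - 165.219.255.255) -> 27.209.223.140
More-specific entries that do NOT match:
  165.217.112.88/29 (165.217.112.88 - 165.217.112.95) does not contain 165.217.112.76
  165.217.80.0/21 (165.217.80.0 - 165.217.87.255) does not contain 165.217.112.76
  165.217.96.0/21 (165.217.96.0 - 165.217.103.255) does not contain 165.217.112.76
  165.153.112.0/20 (165.153.112.0 - 165.153.127.255) does not contain 165.217.112.76
  165.221.0.0/17 (165.221.0.0 - 165.221.127.255) does not contain 165.217.112.76
  165.216.0.0/16 (165.216.0.0 - 165.216.255.255) does not contain 165.217.112.76
  165.248.0.0/15 (165.248.0.0 - 165.249.255.255) does not contain 165.217.112.76
  164.216.0.0/15 (164.216.0.0 - 164.217.255.255) does not contain 165.217.112.76
Longest matching prefix is /14 -> next hop 27.209.223.140.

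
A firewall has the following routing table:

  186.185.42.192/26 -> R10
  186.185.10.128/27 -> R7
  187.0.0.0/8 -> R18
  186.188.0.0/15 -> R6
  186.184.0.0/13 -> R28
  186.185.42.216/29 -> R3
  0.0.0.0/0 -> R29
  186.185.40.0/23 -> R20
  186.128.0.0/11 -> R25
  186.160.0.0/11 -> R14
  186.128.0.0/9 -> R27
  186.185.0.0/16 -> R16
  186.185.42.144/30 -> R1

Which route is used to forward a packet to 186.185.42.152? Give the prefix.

Entries matching 186.185.42.152:
  0.0.0.0/0 (default, matches everything)
  186.128.0.0/9 (186.128.0.0 - 186.255.255.255)
  186.160.0.0/11 (186.160.0.0 - 186.191.255.255)
  186.184.0.0/13 (186.184.0.0 - 186.191.255.255)
  186.185.0.0/16 (186.185.0.0 - 186.185.255.255)
Most specific is 186.185.0.0/16.

186.185.0.0/16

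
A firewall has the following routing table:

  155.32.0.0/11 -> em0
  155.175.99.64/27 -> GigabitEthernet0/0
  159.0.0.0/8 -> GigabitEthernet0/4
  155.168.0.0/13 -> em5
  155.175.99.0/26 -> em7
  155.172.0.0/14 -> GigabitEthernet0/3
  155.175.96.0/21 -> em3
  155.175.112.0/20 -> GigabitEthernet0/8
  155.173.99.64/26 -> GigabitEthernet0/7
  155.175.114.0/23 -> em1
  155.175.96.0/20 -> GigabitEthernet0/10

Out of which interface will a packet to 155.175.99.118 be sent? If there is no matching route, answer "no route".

Routes whose prefix contains 155.175.99.118:
  155.168.0.0/13 (155.168.0.0 - 155.175.255.255) -> em5
  155.172.0.0/14 (155.172.0.0 - 155.175.255.255) -> GigabitEthernet0/3
  155.175.96.0/20 (155.175.96.0 - 155.175.111.255) -> GigabitEthernet0/10
  155.175.96.0/21 (155.175.96.0 - 155.175.103.255) -> em3
More-specific entries that do NOT match:
  155.175.99.64/27 (155.175.99.64 - 155.175.99.95) does not contain 155.175.99.118
  155.175.99.0/26 (155.175.99.0 - 155.175.99.63) does not contain 155.175.99.118
  155.173.99.64/26 (155.173.99.64 - 155.173.99.127) does not contain 155.175.99.118
  155.175.114.0/23 (155.175.114.0 - 155.175.115.255) does not contain 155.175.99.118
Longest matching prefix is /21 -> interface em3.

em3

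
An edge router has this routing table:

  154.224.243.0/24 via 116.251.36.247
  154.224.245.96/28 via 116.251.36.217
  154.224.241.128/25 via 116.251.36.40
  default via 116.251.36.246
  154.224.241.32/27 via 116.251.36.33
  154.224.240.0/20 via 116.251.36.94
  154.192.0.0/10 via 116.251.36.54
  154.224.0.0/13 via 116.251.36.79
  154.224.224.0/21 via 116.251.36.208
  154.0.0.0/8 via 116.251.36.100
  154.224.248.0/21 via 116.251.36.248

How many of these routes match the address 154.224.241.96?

5

Prefixes containing 154.224.241.96:
  0.0.0.0/0 (default, matches everything)
  154.0.0.0/8 (154.0.0.0 - 154.255.255.255)
  154.192.0.0/10 (154.192.0.0 - 154.255.255.255)
  154.224.0.0/13 (154.224.0.0 - 154.231.255.255)
  154.224.240.0/20 (154.224.240.0 - 154.224.255.255)
Total matching entries: 5.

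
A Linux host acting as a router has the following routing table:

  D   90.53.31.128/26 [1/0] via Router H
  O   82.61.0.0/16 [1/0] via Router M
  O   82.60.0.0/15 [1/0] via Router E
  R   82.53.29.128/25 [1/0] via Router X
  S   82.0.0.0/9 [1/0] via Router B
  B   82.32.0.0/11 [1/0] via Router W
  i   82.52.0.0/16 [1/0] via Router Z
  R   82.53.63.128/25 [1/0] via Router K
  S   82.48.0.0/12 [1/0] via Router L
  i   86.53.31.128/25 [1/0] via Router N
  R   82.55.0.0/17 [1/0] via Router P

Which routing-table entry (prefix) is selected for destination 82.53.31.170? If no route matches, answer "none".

Entries matching 82.53.31.170:
  82.0.0.0/9 (82.0.0.0 - 82.127.255.255)
  82.32.0.0/11 (82.32.0.0 - 82.63.255.255)
  82.48.0.0/12 (82.48.0.0 - 82.63.255.255)
Most specific is 82.48.0.0/12.

82.48.0.0/12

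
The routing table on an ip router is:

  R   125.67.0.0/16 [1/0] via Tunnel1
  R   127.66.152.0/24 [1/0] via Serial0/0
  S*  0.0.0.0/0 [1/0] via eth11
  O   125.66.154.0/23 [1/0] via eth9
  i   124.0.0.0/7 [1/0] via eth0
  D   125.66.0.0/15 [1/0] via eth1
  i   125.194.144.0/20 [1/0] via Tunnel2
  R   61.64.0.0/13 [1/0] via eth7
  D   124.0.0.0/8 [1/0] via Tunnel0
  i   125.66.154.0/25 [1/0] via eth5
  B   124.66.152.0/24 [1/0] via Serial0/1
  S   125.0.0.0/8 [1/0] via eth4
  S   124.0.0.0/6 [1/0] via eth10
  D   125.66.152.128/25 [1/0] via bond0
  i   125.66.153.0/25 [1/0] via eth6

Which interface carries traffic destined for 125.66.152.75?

eth1

Routes whose prefix contains 125.66.152.75:
  0.0.0.0/0 (default, matches everything) -> eth11
  124.0.0.0/6 (124.0.0.0 - 127.255.255.255) -> eth10
  124.0.0.0/7 (124.0.0.0 - 125.255.255.255) -> eth0
  125.0.0.0/8 (125.0.0.0 - 125.255.255.255) -> eth4
  125.66.0.0/15 (125.66.0.0 - 125.67.255.255) -> eth1
More-specific entries that do NOT match:
  125.66.154.0/25 (125.66.154.0 - 125.66.154.127) does not contain 125.66.152.75
  125.66.152.128/25 (125.66.152.128 - 125.66.152.255) does not contain 125.66.152.75
  125.66.153.0/25 (125.66.153.0 - 125.66.153.127) does not contain 125.66.152.75
  127.66.152.0/24 (127.66.152.0 - 127.66.152.255) does not contain 125.66.152.75
  124.66.152.0/24 (124.66.152.0 - 124.66.152.255) does not contain 125.66.152.75
  125.66.154.0/23 (125.66.154.0 - 125.66.155.255) does not contain 125.66.152.75
  125.194.144.0/20 (125.194.144.0 - 125.194.159.255) does not contain 125.66.152.75
  125.67.0.0/16 (125.67.0.0 - 125.67.255.255) does not contain 125.66.152.75
Longest matching prefix is /15 -> interface eth1.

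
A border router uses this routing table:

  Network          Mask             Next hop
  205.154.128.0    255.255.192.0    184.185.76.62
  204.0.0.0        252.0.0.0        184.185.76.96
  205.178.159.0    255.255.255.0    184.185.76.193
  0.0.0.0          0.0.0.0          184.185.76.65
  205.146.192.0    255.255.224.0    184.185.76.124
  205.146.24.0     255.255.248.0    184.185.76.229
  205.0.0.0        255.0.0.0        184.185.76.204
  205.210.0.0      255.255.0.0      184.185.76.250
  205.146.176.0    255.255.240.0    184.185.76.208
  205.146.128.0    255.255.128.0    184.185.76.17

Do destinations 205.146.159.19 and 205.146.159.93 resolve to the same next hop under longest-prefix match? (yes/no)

yes

205.146.159.19: longest match 205.146.128.0/17 -> 184.185.76.17
205.146.159.93: longest match 205.146.128.0/17 -> 184.185.76.17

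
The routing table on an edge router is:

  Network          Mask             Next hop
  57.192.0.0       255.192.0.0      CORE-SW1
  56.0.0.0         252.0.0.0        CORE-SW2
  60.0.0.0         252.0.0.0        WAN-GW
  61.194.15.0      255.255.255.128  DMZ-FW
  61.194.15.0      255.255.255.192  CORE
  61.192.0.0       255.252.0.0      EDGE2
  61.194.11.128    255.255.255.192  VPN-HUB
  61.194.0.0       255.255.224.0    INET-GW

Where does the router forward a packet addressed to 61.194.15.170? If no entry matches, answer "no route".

INET-GW

Routes whose prefix contains 61.194.15.170:
  60.0.0.0/6 (60.0.0.0 - 63.255.255.255) -> WAN-GW
  61.192.0.0/14 (61.192.0.0 - 61.195.255.255) -> EDGE2
  61.194.0.0/19 (61.194.0.0 - 61.194.31.255) -> INET-GW
More-specific entries that do NOT match:
  61.194.15.0/26 (61.194.15.0 - 61.194.15.63) does not contain 61.194.15.170
  61.194.11.128/26 (61.194.11.128 - 61.194.11.191) does not contain 61.194.15.170
  61.194.15.0/25 (61.194.15.0 - 61.194.15.127) does not contain 61.194.15.170
Longest matching prefix is /19 -> next hop INET-GW.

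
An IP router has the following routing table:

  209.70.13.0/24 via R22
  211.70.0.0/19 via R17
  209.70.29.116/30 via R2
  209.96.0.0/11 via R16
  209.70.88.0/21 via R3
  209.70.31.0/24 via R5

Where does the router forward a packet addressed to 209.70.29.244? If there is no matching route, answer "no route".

No entry's prefix contains 209.70.29.244; there is no default route.

no route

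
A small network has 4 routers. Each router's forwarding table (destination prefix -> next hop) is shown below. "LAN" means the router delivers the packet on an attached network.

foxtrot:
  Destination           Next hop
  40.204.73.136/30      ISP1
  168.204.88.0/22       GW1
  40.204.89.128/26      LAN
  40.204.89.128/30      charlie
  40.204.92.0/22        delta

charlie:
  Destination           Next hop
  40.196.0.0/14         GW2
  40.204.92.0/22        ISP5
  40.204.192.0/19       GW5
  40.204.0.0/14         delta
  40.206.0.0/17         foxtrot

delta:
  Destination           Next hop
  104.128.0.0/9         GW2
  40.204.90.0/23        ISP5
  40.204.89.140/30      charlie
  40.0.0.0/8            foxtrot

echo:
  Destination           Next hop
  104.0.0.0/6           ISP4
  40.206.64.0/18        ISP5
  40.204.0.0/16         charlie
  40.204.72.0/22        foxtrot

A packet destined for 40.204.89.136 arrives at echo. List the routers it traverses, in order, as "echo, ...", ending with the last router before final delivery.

echo, charlie, delta, foxtrot

At echo: longest match for 40.204.89.136 is 40.204.0.0/16 -> charlie
At charlie: longest match for 40.204.89.136 is 40.204.0.0/14 -> delta
At delta: longest match for 40.204.89.136 is 40.0.0.0/8 -> foxtrot
At foxtrot: longest match for 40.204.89.136 is 40.204.89.128/26 -> LAN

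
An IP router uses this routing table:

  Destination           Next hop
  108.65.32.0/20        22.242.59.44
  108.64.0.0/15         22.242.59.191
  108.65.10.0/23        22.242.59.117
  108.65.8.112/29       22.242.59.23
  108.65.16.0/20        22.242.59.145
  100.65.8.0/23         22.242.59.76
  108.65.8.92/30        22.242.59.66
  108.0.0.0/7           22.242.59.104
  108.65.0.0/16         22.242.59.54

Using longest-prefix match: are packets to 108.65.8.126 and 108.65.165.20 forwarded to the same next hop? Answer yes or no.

yes

108.65.8.126: longest match 108.65.0.0/16 -> 22.242.59.54
108.65.165.20: longest match 108.65.0.0/16 -> 22.242.59.54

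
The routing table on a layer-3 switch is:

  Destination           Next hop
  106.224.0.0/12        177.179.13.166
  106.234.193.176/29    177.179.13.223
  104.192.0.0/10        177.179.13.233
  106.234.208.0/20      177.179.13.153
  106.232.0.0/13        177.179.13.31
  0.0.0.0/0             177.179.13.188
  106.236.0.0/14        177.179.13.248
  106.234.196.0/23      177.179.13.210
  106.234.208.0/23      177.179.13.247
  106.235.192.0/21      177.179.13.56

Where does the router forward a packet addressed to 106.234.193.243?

Routes whose prefix contains 106.234.193.243:
  0.0.0.0/0 (default, matches everything) -> 177.179.13.188
  106.224.0.0/12 (106.224.0.0 - 106.239.255.255) -> 177.179.13.166
  106.232.0.0/13 (106.232.0.0 - 106.239.255.255) -> 177.179.13.31
More-specific entries that do NOT match:
  106.234.193.176/29 (106.234.193.176 - 106.234.193.183) does not contain 106.234.193.243
  106.234.196.0/23 (106.234.196.0 - 106.234.197.255) does not contain 106.234.193.243
  106.234.208.0/23 (106.234.208.0 - 106.234.209.255) does not contain 106.234.193.243
  106.235.192.0/21 (106.235.192.0 - 106.235.199.255) does not contain 106.234.193.243
  106.234.208.0/20 (106.234.208.0 - 106.234.223.255) does not contain 106.234.193.243
  106.236.0.0/14 (106.236.0.0 - 106.239.255.255) does not contain 106.234.193.243
Longest matching prefix is /13 -> next hop 177.179.13.31.

177.179.13.31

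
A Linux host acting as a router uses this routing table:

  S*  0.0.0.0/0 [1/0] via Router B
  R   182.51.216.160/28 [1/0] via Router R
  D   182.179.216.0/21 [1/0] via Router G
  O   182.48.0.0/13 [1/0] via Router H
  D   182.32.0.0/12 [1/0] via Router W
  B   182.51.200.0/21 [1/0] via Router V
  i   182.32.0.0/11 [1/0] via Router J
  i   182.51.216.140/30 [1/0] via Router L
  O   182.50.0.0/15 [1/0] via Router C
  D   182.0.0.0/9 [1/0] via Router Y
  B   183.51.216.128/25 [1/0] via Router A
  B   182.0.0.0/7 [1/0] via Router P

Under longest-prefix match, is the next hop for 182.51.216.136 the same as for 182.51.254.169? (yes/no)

182.51.216.136: longest match 182.50.0.0/15 -> Router C
182.51.254.169: longest match 182.50.0.0/15 -> Router C

yes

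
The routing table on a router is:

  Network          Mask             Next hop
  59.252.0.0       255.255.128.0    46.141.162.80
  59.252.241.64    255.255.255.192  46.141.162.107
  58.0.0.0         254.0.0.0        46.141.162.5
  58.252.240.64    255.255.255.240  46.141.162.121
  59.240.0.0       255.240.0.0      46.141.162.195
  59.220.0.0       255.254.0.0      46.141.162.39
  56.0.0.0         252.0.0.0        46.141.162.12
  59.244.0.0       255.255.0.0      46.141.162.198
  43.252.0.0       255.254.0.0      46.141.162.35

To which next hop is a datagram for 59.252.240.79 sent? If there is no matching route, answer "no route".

46.141.162.195

Routes whose prefix contains 59.252.240.79:
  56.0.0.0/6 (56.0.0.0 - 59.255.255.255) -> 46.141.162.12
  58.0.0.0/7 (58.0.0.0 - 59.255.255.255) -> 46.141.162.5
  59.240.0.0/12 (59.240.0.0 - 59.255.255.255) -> 46.141.162.195
More-specific entries that do NOT match:
  58.252.240.64/28 (58.252.240.64 - 58.252.240.79) does not contain 59.252.240.79
  59.252.241.64/26 (59.252.241.64 - 59.252.241.127) does not contain 59.252.240.79
  59.252.0.0/17 (59.252.0.0 - 59.252.127.255) does not contain 59.252.240.79
  59.244.0.0/16 (59.244.0.0 - 59.244.255.255) does not contain 59.252.240.79
  59.220.0.0/15 (59.220.0.0 - 59.221.255.255) does not contain 59.252.240.79
  43.252.0.0/15 (43.252.0.0 - 43.253.255.255) does not contain 59.252.240.79
Longest matching prefix is /12 -> next hop 46.141.162.195.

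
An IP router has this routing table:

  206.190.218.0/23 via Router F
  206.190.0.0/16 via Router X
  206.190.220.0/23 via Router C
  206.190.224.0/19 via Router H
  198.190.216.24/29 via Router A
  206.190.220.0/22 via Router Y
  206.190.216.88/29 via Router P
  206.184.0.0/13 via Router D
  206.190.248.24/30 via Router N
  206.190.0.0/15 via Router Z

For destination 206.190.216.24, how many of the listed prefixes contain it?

Prefixes containing 206.190.216.24:
  206.184.0.0/13 (206.184.0.0 - 206.191.255.255)
  206.190.0.0/15 (206.190.0.0 - 206.191.255.255)
  206.190.0.0/16 (206.190.0.0 - 206.190.255.255)
Total matching entries: 3.

3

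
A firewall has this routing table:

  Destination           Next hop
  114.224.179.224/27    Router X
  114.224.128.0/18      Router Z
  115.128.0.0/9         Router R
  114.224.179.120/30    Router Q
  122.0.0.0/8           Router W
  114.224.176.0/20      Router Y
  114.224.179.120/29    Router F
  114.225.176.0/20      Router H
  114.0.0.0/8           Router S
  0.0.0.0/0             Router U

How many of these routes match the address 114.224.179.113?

4

Prefixes containing 114.224.179.113:
  0.0.0.0/0 (default, matches everything)
  114.0.0.0/8 (114.0.0.0 - 114.255.255.255)
  114.224.128.0/18 (114.224.128.0 - 114.224.191.255)
  114.224.176.0/20 (114.224.176.0 - 114.224.191.255)
Total matching entries: 4.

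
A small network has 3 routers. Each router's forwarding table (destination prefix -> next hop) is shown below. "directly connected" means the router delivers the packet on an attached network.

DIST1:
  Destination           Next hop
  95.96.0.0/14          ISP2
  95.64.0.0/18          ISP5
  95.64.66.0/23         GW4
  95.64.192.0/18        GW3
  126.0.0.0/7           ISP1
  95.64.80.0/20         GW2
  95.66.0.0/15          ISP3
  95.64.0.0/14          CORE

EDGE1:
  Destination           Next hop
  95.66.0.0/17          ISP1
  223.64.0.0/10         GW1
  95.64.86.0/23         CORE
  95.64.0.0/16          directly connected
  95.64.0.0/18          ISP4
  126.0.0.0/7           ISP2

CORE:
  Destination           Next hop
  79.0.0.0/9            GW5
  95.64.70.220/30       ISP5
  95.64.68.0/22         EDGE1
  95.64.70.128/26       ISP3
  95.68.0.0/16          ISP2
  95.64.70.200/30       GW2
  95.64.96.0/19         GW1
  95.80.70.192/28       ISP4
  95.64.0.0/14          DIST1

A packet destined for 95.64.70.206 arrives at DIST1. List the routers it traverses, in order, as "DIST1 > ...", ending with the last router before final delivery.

DIST1 > CORE > EDGE1

At DIST1: longest match for 95.64.70.206 is 95.64.0.0/14 -> CORE
At CORE: longest match for 95.64.70.206 is 95.64.68.0/22 -> EDGE1
At EDGE1: longest match for 95.64.70.206 is 95.64.0.0/16 -> directly connected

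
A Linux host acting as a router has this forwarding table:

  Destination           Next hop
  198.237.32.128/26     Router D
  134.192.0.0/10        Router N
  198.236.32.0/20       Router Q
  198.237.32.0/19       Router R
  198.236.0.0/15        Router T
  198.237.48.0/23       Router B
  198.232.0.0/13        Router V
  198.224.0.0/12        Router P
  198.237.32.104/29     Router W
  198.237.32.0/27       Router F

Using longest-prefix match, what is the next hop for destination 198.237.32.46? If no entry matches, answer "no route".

Routes whose prefix contains 198.237.32.46:
  198.224.0.0/12 (198.224.0.0 - 198.239.255.255) -> Router P
  198.232.0.0/13 (198.232.0.0 - 198.239.255.255) -> Router V
  198.236.0.0/15 (198.236.0.0 - 198.237.255.255) -> Router T
  198.237.32.0/19 (198.237.32.0 - 198.237.63.255) -> Router R
More-specific entries that do NOT match:
  198.237.32.104/29 (198.237.32.104 - 198.237.32.111) does not contain 198.237.32.46
  198.237.32.0/27 (198.237.32.0 - 198.237.32.31) does not contain 198.237.32.46
  198.237.32.128/26 (198.237.32.128 - 198.237.32.191) does not contain 198.237.32.46
  198.237.48.0/23 (198.237.48.0 - 198.237.49.255) does not contain 198.237.32.46
  198.236.32.0/20 (198.236.32.0 - 198.236.47.255) does not contain 198.237.32.46
Longest matching prefix is /19 -> next hop Router R.

Router R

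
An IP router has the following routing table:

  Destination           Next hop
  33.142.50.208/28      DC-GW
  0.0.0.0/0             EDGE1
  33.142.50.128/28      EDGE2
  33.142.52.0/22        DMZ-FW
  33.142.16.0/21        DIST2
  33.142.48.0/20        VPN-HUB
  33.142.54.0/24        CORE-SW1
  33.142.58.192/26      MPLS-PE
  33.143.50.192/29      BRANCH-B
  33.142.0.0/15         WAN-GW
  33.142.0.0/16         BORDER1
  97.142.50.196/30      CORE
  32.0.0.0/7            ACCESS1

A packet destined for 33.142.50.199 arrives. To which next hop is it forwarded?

Routes whose prefix contains 33.142.50.199:
  0.0.0.0/0 (default, matches everything) -> EDGE1
  32.0.0.0/7 (32.0.0.0 - 33.255.255.255) -> ACCESS1
  33.142.0.0/15 (33.142.0.0 - 33.143.255.255) -> WAN-GW
  33.142.0.0/16 (33.142.0.0 - 33.142.255.255) -> BORDER1
  33.142.48.0/20 (33.142.48.0 - 33.142.63.255) -> VPN-HUB
More-specific entries that do NOT match:
  97.142.50.196/30 (97.142.50.196 - 97.142.50.199) does not contain 33.142.50.199
  33.143.50.192/29 (33.143.50.192 - 33.143.50.199) does not contain 33.142.50.199
  33.142.50.208/28 (33.142.50.208 - 33.142.50.223) does not contain 33.142.50.199
  33.142.50.128/28 (33.142.50.128 - 33.142.50.143) does not contain 33.142.50.199
  33.142.58.192/26 (33.142.58.192 - 33.142.58.255) does not contain 33.142.50.199
  33.142.54.0/24 (33.142.54.0 - 33.142.54.255) does not contain 33.142.50.199
  33.142.52.0/22 (33.142.52.0 - 33.142.55.255) does not contain 33.142.50.199
  33.142.16.0/21 (33.142.16.0 - 33.142.23.255) does not contain 33.142.50.199
Longest matching prefix is /20 -> next hop VPN-HUB.

VPN-HUB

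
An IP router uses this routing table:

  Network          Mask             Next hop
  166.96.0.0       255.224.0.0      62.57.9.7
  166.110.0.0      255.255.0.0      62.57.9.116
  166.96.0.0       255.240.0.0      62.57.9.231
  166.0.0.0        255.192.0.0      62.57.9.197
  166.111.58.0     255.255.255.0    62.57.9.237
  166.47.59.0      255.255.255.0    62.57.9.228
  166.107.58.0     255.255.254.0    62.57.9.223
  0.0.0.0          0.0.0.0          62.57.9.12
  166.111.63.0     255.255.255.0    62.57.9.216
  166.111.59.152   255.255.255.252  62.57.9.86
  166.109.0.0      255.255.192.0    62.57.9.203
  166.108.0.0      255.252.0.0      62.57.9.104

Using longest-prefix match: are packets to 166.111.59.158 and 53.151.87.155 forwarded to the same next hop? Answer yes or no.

no

166.111.59.158: longest match 166.108.0.0/14 -> 62.57.9.104
53.151.87.155: longest match 0.0.0.0/0 -> 62.57.9.12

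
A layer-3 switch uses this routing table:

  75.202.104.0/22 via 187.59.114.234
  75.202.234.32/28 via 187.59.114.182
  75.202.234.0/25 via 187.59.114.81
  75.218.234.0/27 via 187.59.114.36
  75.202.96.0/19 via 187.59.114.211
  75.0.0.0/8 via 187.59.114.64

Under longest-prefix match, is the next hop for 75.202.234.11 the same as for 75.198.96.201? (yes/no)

no

75.202.234.11: longest match 75.202.234.0/25 -> 187.59.114.81
75.198.96.201: longest match 75.0.0.0/8 -> 187.59.114.64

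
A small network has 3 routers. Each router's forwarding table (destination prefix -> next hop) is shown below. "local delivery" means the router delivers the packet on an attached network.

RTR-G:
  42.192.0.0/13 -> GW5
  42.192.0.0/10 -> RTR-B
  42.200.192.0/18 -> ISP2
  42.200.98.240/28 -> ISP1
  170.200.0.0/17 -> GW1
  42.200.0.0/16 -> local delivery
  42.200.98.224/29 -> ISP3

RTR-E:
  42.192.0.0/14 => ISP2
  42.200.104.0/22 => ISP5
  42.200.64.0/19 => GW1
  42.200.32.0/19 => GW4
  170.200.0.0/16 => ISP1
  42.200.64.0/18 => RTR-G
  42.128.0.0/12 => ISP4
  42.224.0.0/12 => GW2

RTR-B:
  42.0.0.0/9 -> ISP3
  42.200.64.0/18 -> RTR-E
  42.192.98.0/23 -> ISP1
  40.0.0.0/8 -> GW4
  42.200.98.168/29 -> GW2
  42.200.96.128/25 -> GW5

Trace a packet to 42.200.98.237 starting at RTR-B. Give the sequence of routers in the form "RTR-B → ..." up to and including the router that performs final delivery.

RTR-B → RTR-E → RTR-G

At RTR-B: longest match for 42.200.98.237 is 42.200.64.0/18 -> RTR-E
At RTR-E: longest match for 42.200.98.237 is 42.200.64.0/18 -> RTR-G
At RTR-G: longest match for 42.200.98.237 is 42.200.0.0/16 -> local delivery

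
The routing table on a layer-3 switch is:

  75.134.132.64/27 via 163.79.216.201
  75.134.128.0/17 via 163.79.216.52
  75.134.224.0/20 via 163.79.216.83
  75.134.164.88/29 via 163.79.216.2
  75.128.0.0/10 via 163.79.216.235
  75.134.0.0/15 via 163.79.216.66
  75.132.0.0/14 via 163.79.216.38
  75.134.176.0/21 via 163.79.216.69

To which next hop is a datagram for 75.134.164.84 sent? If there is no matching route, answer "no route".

Routes whose prefix contains 75.134.164.84:
  75.128.0.0/10 (75.128.0.0 - 75.191.255.255) -> 163.79.216.235
  75.132.0.0/14 (75.132.0.0 - 75.135.255.255) -> 163.79.216.38
  75.134.0.0/15 (75.134.0.0 - 75.135.255.255) -> 163.79.216.66
  75.134.128.0/17 (75.134.128.0 - 75.134.255.255) -> 163.79.216.52
More-specific entries that do NOT match:
  75.134.164.88/29 (75.134.164.88 - 75.134.164.95) does not contain 75.134.164.84
  75.134.132.64/27 (75.134.132.64 - 75.134.132.95) does not contain 75.134.164.84
  75.134.176.0/21 (75.134.176.0 - 75.134.183.255) does not contain 75.134.164.84
  75.134.224.0/20 (75.134.224.0 - 75.134.239.255) does not contain 75.134.164.84
Longest matching prefix is /17 -> next hop 163.79.216.52.

163.79.216.52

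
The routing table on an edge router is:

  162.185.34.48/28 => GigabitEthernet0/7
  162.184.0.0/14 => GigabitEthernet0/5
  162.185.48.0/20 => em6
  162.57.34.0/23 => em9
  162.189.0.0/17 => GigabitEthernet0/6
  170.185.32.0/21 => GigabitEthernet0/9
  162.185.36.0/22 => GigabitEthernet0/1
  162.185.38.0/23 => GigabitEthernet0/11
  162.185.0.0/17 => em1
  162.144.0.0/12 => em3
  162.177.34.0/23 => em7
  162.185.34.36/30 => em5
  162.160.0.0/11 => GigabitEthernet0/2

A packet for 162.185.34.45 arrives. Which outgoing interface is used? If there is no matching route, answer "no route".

em1

Routes whose prefix contains 162.185.34.45:
  162.160.0.0/11 (162.160.0.0 - 162.191.255.255) -> GigabitEthernet0/2
  162.184.0.0/14 (162.184.0.0 - 162.187.255.255) -> GigabitEthernet0/5
  162.185.0.0/17 (162.185.0.0 - 162.185.127.255) -> em1
More-specific entries that do NOT match:
  162.185.34.36/30 (162.185.34.36 - 162.185.34.39) does not contain 162.185.34.45
  162.185.34.48/28 (162.185.34.48 - 162.185.34.63) does not contain 162.185.34.45
  162.57.34.0/23 (162.57.34.0 - 162.57.35.255) does not contain 162.185.34.45
  162.185.38.0/23 (162.185.38.0 - 162.185.39.255) does not contain 162.185.34.45
  162.177.34.0/23 (162.177.34.0 - 162.177.35.255) does not contain 162.185.34.45
  162.185.36.0/22 (162.185.36.0 - 162.185.39.255) does not contain 162.185.34.45
  170.185.32.0/21 (170.185.32.0 - 170.185.39.255) does not contain 162.185.34.45
  162.185.48.0/20 (162.185.48.0 - 162.185.63.255) does not contain 162.185.34.45
Longest matching prefix is /17 -> interface em1.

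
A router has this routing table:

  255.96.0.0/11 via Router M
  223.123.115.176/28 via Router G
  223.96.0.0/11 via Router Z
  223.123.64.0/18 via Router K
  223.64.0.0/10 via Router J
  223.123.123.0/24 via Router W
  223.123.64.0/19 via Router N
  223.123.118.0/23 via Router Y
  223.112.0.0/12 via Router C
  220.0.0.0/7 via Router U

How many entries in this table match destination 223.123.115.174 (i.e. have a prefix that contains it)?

Prefixes containing 223.123.115.174:
  223.64.0.0/10 (223.64.0.0 - 223.127.255.255)
  223.96.0.0/11 (223.96.0.0 - 223.127.255.255)
  223.112.0.0/12 (223.112.0.0 - 223.127.255.255)
  223.123.64.0/18 (223.123.64.0 - 223.123.127.255)
Total matching entries: 4.

4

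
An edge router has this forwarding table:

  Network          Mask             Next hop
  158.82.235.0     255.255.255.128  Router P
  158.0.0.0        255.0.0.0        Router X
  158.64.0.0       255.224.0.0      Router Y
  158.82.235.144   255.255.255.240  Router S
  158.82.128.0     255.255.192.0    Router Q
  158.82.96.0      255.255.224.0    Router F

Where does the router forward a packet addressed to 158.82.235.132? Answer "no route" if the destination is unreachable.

Routes whose prefix contains 158.82.235.132:
  158.0.0.0/8 (158.0.0.0 - 158.255.255.255) -> Router X
  158.64.0.0/11 (158.64.0.0 - 158.95.255.255) -> Router Y
More-specific entries that do NOT match:
  158.82.235.144/28 (158.82.235.144 - 158.82.235.159) does not contain 158.82.235.132
  158.82.235.0/25 (158.82.235.0 - 158.82.235.127) does not contain 158.82.235.132
  158.82.96.0/19 (158.82.96.0 - 158.82.127.255) does not contain 158.82.235.132
  158.82.128.0/18 (158.82.128.0 - 158.82.191.255) does not contain 158.82.235.132
Longest matching prefix is /11 -> next hop Router Y.

Router Y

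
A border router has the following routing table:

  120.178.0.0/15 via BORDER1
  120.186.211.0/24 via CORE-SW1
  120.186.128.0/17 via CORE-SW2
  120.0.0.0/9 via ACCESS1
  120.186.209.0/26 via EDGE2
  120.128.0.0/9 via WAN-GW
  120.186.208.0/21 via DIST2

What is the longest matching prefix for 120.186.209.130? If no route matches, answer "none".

Entries matching 120.186.209.130:
  120.128.0.0/9 (120.128.0.0 - 120.255.255.255)
  120.186.128.0/17 (120.186.128.0 - 120.186.255.255)
  120.186.208.0/21 (120.186.208.0 - 120.186.215.255)
Most specific is 120.186.208.0/21.

120.186.208.0/21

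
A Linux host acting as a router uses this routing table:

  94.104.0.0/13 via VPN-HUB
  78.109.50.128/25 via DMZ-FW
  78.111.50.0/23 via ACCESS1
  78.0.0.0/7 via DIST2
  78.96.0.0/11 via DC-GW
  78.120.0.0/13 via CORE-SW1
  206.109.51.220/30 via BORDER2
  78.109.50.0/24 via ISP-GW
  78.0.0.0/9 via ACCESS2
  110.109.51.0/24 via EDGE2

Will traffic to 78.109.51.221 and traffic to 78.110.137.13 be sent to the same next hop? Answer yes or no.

78.109.51.221: longest match 78.96.0.0/11 -> DC-GW
78.110.137.13: longest match 78.96.0.0/11 -> DC-GW

yes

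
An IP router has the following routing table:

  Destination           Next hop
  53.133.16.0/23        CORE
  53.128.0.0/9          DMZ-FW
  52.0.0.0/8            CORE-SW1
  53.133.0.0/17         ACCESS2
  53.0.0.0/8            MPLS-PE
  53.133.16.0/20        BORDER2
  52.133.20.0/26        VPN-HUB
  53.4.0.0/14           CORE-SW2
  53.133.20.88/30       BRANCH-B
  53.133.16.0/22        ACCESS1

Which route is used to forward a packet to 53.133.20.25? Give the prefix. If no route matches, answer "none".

Entries matching 53.133.20.25:
  53.0.0.0/8 (53.0.0.0 - 53.255.255.255)
  53.128.0.0/9 (53.128.0.0 - 53.255.255.255)
  53.133.0.0/17 (53.133.0.0 - 53.133.127.255)
  53.133.16.0/20 (53.133.16.0 - 53.133.31.255)
Most specific is 53.133.16.0/20.

53.133.16.0/20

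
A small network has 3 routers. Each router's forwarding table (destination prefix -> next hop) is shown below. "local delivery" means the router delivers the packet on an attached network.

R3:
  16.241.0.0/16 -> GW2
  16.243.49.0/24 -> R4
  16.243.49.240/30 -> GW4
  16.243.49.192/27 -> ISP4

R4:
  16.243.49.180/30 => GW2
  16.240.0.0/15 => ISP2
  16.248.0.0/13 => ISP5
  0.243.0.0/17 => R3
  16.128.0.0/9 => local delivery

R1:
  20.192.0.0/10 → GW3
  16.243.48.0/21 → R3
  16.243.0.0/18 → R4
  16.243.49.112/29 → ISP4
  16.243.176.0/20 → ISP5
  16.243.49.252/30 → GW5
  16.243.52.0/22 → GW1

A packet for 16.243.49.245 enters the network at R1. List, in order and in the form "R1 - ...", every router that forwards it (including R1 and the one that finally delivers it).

R1 - R3 - R4

At R1: longest match for 16.243.49.245 is 16.243.48.0/21 -> R3
At R3: longest match for 16.243.49.245 is 16.243.49.0/24 -> R4
At R4: longest match for 16.243.49.245 is 16.128.0.0/9 -> local delivery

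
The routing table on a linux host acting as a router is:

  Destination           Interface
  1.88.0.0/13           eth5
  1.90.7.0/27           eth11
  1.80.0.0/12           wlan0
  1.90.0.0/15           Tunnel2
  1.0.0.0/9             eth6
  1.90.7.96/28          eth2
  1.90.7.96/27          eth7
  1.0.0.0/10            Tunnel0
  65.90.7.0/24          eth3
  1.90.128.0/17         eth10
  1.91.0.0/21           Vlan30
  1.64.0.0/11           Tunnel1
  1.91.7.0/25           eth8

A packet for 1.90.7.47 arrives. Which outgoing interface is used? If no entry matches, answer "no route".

Routes whose prefix contains 1.90.7.47:
  1.0.0.0/9 (1.0.0.0 - 1.127.255.255) -> eth6
  1.64.0.0/11 (1.64.0.0 - 1.95.255.255) -> Tunnel1
  1.80.0.0/12 (1.80.0.0 - 1.95.255.255) -> wlan0
  1.88.0.0/13 (1.88.0.0 - 1.95.255.255) -> eth5
  1.90.0.0/15 (1.90.0.0 - 1.91.255.255) -> Tunnel2
More-specific entries that do NOT match:
  1.90.7.96/28 (1.90.7.96 - 1.90.7.111) does not contain 1.90.7.47
  1.90.7.0/27 (1.90.7.0 - 1.90.7.31) does not contain 1.90.7.47
  1.90.7.96/27 (1.90.7.96 - 1.90.7.127) does not contain 1.90.7.47
  1.91.7.0/25 (1.91.7.0 - 1.91.7.127) does not contain 1.90.7.47
  65.90.7.0/24 (65.90.7.0 - 65.90.7.255) does not contain 1.90.7.47
  1.91.0.0/21 (1.91.0.0 - 1.91.7.255) does not contain 1.90.7.47
  1.90.128.0/17 (1.90.128.0 - 1.90.255.255) does not contain 1.90.7.47
Longest matching prefix is /15 -> interface Tunnel2.

Tunnel2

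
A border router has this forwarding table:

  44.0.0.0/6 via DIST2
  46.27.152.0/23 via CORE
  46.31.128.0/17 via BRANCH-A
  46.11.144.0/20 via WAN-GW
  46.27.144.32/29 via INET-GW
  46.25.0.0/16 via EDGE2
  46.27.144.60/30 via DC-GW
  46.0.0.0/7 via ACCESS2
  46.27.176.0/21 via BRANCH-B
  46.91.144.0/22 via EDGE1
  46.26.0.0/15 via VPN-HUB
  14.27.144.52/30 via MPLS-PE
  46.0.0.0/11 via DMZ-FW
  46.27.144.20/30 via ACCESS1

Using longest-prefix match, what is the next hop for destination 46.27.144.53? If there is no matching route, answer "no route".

VPN-HUB

Routes whose prefix contains 46.27.144.53:
  44.0.0.0/6 (44.0.0.0 - 47.255.255.255) -> DIST2
  46.0.0.0/7 (46.0.0.0 - 47.255.255.255) -> ACCESS2
  46.0.0.0/11 (46.0.0.0 - 46.31.255.255) -> DMZ-FW
  46.26.0.0/15 (46.26.0.0 - 46.27.255.255) -> VPN-HUB
More-specific entries that do NOT match:
  46.27.144.60/30 (46.27.144.60 - 46.27.144.63) does not contain 46.27.144.53
  14.27.144.52/30 (14.27.144.52 - 14.27.144.55) does not contain 46.27.144.53
  46.27.144.20/30 (46.27.144.20 - 46.27.144.23) does not contain 46.27.144.53
  46.27.144.32/29 (46.27.144.32 - 46.27.144.39) does not contain 46.27.144.53
  46.27.152.0/23 (46.27.152.0 - 46.27.153.255) does not contain 46.27.144.53
  46.91.144.0/22 (46.91.144.0 - 46.91.147.255) does not contain 46.27.144.53
  46.27.176.0/21 (46.27.176.0 - 46.27.183.255) does not contain 46.27.144.53
  46.11.144.0/20 (46.11.144.0 - 46.11.159.255) does not contain 46.27.144.53
  46.31.128.0/17 (46.31.128.0 - 46.31.255.255) does not contain 46.27.144.53
  46.25.0.0/16 (46.25.0.0 - 46.25.255.255) does not contain 46.27.144.53
Longest matching prefix is /15 -> next hop VPN-HUB.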